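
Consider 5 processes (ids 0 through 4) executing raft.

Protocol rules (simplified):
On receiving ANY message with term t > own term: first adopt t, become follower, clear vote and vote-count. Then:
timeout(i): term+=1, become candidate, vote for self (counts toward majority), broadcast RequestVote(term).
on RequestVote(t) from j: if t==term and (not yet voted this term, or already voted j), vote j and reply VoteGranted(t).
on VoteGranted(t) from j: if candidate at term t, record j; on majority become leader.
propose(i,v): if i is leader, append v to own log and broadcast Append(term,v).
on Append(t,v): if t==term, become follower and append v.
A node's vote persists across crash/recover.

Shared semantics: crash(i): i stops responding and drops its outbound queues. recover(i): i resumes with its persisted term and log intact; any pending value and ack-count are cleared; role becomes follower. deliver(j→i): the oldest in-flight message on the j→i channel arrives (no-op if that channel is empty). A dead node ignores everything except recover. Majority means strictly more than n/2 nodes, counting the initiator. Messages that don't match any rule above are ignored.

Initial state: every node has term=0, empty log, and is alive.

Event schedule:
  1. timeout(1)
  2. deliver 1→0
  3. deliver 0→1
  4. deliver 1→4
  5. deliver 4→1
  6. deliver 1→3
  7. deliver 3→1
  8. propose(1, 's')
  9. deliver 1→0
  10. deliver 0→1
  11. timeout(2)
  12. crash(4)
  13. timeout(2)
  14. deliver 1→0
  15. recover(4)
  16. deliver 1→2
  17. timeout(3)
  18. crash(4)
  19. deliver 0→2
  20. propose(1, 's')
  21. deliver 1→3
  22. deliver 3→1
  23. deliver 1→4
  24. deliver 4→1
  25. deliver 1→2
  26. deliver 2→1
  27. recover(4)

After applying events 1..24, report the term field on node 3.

2

step 1 timeout(1): 1={cand,t=1,log=-}
step 2 deliver 1→0: 0={foll,t=1,log=-}
step 3 deliver 0→1: —
step 4 deliver 1→4: 4={foll,t=1,log=-}
step 5 deliver 4→1: 1={lead,t=1,log=-}
step 6 deliver 1→3: 3={foll,t=1,log=-}
step 7 deliver 3→1: —
step 8 propose(1,'s'): 1={lead,t=1,log=s}
step 9 deliver 1→0: 0={foll,t=1,log=s}
step 10 deliver 0→1: —
step 11 timeout(2): 2={cand,t=1,log=-}
step 12 crash(4): 4={✗foll,t=1,log=-}
step 13 timeout(2): 2={cand,t=2,log=-}
step 14 deliver 1→0: —
step 15 recover(4): 4={foll,t=1,log=-}
step 16 deliver 1→2: —
step 17 timeout(3): 3={cand,t=2,log=-}
step 18 crash(4): 4={✗foll,t=1,log=-}
step 19 deliver 0→2: —
step 20 propose(1,'s'): 1={lead,t=1,log=s,s}
step 21 deliver 1→3: —
step 22 deliver 3→1: 1={foll,t=2,log=s,s}
step 23 deliver 1→4: —
step 24 deliver 4→1: —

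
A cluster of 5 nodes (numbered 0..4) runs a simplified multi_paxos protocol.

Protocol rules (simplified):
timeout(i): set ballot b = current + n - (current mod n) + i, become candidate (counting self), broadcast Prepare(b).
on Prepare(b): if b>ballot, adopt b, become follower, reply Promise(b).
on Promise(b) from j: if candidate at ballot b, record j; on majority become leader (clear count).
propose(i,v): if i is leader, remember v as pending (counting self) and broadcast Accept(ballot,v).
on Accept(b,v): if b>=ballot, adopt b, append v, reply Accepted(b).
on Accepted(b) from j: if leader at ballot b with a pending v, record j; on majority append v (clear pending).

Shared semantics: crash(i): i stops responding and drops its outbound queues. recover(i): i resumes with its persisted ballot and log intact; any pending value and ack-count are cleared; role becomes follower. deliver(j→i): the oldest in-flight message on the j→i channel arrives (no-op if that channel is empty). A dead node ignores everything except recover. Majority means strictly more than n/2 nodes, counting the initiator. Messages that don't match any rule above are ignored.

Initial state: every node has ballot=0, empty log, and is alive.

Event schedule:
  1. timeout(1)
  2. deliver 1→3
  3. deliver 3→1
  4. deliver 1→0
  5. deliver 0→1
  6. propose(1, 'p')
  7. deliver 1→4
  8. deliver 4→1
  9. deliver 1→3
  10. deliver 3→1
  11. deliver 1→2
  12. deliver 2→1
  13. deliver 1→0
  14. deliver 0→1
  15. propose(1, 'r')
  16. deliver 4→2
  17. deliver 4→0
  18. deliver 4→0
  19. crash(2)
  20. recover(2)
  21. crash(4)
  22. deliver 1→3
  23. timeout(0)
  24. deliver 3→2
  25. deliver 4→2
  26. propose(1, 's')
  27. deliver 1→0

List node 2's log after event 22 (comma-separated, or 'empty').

e1 timeout(1): 1[cand,b=6,-]
e2 deliver 1→3: 3[foll,b=6,-]
e3 deliver 3→1: ·
e4 deliver 1→0: 0[foll,b=6,-]
e5 deliver 0→1: 1[lead,b=6,-]
e6 propose(1,'p'): ·
e7 deliver 1→4: 4[foll,b=6,-]
e8 deliver 4→1: ·
e9 deliver 1→3: 3[foll,b=6,p]
e10 deliver 3→1: ·
e11 deliver 1→2: 2[foll,b=6,-]
e12 deliver 2→1: ·
e13 deliver 1→0: 0[foll,b=6,p]
e14 deliver 0→1: 1[lead,b=6,p]
e15 propose(1,'r'): ·
e16 deliver 4→2: ·
e17 deliver 4→0: ·
e18 deliver 4→0: ·
e19 crash(2): 2[✗foll,b=6,-]
e20 recover(2): 2[foll,b=6,-]
e21 crash(4): 4[✗foll,b=6,-]
e22 deliver 1→3: 3[foll,b=6,p,r]

empty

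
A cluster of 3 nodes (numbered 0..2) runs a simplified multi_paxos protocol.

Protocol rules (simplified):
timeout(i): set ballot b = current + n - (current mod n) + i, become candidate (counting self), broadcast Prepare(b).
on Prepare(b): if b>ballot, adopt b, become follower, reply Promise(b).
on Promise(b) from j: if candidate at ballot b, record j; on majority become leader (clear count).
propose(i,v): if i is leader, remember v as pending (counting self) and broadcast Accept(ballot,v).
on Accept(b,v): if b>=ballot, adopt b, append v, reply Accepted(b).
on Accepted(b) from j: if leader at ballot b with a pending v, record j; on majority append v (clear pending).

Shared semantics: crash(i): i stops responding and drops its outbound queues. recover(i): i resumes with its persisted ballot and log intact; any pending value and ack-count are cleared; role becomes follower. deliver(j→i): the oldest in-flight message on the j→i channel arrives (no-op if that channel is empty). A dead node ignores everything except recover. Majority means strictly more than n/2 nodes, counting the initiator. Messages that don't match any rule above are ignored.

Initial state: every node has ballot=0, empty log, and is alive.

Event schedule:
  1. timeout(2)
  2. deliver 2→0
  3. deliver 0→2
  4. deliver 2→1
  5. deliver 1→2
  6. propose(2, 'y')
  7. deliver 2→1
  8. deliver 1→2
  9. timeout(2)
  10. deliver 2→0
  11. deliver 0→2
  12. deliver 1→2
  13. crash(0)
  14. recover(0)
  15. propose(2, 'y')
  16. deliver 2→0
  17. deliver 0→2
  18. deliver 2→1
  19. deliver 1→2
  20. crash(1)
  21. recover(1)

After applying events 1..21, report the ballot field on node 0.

8

1. timeout(2):  <2:cand b5 ->
2. deliver 2→0:  <0:foll b5 ->
3. deliver 0→2:  <2:lead b5 ->
4. deliver 2→1:  <1:foll b5 ->
5. deliver 1→2:  nop
6. propose(2,'y'):  nop
7. deliver 2→1:  <1:foll b5 y>
8. deliver 1→2:  <2:lead b5 y>
9. timeout(2):  <2:cand b8 y>
10. deliver 2→0:  <0:foll b5 y>
11. deliver 0→2:  nop
12. deliver 1→2:  nop
13. crash(0):  <0:✗foll b5 y>
14. recover(0):  <0:foll b5 y>
15. propose(2,'y'):  nop
16. deliver 2→0:  <0:foll b8 y>
17. deliver 0→2:  <2:lead b8 y>
18. deliver 2→1:  <1:foll b8 y>
19. deliver 1→2:  nop
20. crash(1):  <1:✗foll b8 y>
21. recover(1):  <1:foll b8 y>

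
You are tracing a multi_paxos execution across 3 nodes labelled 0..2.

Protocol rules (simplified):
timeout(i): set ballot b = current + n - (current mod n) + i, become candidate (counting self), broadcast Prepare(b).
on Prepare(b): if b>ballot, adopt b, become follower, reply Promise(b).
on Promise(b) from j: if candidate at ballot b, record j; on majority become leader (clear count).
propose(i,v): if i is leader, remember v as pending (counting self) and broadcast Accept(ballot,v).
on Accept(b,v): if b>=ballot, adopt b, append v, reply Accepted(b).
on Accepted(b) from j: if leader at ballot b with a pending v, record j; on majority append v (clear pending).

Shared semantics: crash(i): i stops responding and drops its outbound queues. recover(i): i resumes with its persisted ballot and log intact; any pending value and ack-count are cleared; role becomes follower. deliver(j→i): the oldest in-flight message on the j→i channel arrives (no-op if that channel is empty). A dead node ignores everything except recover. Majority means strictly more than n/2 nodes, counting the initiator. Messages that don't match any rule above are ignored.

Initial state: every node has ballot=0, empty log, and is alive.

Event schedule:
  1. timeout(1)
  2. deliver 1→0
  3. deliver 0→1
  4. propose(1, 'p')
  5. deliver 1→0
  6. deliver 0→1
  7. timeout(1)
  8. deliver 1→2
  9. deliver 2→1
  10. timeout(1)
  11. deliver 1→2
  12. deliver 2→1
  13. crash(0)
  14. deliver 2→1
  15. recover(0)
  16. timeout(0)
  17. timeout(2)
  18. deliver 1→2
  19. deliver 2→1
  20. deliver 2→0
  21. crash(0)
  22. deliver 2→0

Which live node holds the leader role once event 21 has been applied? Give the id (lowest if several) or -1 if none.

-1

after 1 — timeout(1): n1:cand/b4/[-]
after 2 — deliver 1→0: n0:foll/b4/[-]
after 3 — deliver 0→1: n1:lead/b4/[-]
after 4 — propose(1,'p'): ·
after 5 — deliver 1→0: n0:foll/b4/[p]
after 6 — deliver 0→1: n1:lead/b4/[p]
after 7 — timeout(1): n1:cand/b7/[p]
after 8 — deliver 1→2: n2:foll/b4/[-]
after 9 — deliver 2→1: ·
after 10 — timeout(1): n1:cand/b10/[p]
after 11 — deliver 1→2: n2:foll/b4/[p]
after 12 — deliver 2→1: ·
after 13 — crash(0): n0:✗foll/b4/[p]
after 14 — deliver 2→1: ·
after 15 — recover(0): n0:foll/b4/[p]
after 16 — timeout(0): n0:cand/b6/[p]
after 17 — timeout(2): n2:cand/b8/[p]
after 18 — deliver 1→2: ·
after 19 — deliver 2→1: ·
after 20 — deliver 2→0: n0:foll/b8/[p]
after 21 — crash(0): n0:✗foll/b8/[p]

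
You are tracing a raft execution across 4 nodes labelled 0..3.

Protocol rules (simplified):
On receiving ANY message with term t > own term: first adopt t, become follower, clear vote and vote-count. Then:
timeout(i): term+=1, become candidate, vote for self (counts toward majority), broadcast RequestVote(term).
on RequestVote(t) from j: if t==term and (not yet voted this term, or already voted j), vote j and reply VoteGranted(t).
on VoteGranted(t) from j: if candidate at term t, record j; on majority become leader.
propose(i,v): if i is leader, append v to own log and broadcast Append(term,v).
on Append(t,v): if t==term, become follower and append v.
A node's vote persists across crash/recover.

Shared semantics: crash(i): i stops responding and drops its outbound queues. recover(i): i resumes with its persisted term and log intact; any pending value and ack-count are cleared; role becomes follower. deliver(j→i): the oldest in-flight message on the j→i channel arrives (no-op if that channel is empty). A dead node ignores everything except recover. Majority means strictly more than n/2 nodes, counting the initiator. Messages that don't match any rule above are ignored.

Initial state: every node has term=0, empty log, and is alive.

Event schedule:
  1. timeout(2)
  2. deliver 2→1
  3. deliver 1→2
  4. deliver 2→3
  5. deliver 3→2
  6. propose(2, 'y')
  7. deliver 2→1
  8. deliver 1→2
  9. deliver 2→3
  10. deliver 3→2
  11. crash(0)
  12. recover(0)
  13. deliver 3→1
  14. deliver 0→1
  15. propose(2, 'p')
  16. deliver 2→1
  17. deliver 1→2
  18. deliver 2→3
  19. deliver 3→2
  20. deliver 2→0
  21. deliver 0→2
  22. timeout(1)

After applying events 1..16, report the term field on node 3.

[1] timeout(2) → N2(cand t1 [-])
[2] deliver 2→1 → N1(foll t1 [-])
[3] deliver 1→2 → ∅
[4] deliver 2→3 → N3(foll t1 [-])
[5] deliver 3→2 → N2(lead t1 [-])
[6] propose(2,'y') → N2(lead t1 [y])
[7] deliver 2→1 → N1(foll t1 [y])
[8] deliver 1→2 → ∅
[9] deliver 2→3 → N3(foll t1 [y])
[10] deliver 3→2 → ∅
[11] crash(0) → N0(✗foll t0 [-])
[12] recover(0) → N0(foll t0 [-])
[13] deliver 3→1 → ∅
[14] deliver 0→1 → ∅
[15] propose(2,'p') → N2(lead t1 [y,p])
[16] deliver 2→1 → N1(foll t1 [y,p])

1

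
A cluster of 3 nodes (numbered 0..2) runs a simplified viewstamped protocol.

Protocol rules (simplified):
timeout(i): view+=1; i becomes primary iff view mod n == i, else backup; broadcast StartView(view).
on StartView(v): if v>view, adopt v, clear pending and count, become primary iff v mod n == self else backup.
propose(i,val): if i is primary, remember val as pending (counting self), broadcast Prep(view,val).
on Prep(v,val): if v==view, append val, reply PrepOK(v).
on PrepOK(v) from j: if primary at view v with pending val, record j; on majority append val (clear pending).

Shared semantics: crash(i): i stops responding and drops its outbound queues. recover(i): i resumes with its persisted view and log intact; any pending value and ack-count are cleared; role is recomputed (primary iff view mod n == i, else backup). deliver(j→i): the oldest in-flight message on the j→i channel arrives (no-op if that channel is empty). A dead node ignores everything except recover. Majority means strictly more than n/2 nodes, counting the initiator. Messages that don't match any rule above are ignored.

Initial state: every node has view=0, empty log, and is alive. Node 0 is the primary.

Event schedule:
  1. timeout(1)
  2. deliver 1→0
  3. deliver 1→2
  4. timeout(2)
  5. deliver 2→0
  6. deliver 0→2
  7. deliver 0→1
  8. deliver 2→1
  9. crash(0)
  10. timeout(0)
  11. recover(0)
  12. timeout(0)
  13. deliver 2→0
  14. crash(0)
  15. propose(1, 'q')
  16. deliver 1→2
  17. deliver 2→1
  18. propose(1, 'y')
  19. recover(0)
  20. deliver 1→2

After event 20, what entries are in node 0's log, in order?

after 1 — timeout(1): n1:prim/v1/[-]
after 2 — deliver 1→0: n0:back/v1/[-]
after 3 — deliver 1→2: n2:back/v1/[-]
after 4 — timeout(2): n2:prim/v2/[-]
after 5 — deliver 2→0: n0:back/v2/[-]
after 6 — deliver 0→2: ·
after 7 — deliver 0→1: ·
after 8 — deliver 2→1: n1:back/v2/[-]
after 9 — crash(0): n0:✗back/v2/[-]
after 10 — timeout(0): ·
after 11 — recover(0): n0:back/v2/[-]
after 12 — timeout(0): n0:prim/v3/[-]
after 13 — deliver 2→0: ·
after 14 — crash(0): n0:✗prim/v3/[-]
after 15 — propose(1,'q'): ·
after 16 — deliver 1→2: ·
after 17 — deliver 2→1: ·
after 18 — propose(1,'y'): ·
after 19 — recover(0): n0:prim/v3/[-]
after 20 — deliver 1→2: ·

empty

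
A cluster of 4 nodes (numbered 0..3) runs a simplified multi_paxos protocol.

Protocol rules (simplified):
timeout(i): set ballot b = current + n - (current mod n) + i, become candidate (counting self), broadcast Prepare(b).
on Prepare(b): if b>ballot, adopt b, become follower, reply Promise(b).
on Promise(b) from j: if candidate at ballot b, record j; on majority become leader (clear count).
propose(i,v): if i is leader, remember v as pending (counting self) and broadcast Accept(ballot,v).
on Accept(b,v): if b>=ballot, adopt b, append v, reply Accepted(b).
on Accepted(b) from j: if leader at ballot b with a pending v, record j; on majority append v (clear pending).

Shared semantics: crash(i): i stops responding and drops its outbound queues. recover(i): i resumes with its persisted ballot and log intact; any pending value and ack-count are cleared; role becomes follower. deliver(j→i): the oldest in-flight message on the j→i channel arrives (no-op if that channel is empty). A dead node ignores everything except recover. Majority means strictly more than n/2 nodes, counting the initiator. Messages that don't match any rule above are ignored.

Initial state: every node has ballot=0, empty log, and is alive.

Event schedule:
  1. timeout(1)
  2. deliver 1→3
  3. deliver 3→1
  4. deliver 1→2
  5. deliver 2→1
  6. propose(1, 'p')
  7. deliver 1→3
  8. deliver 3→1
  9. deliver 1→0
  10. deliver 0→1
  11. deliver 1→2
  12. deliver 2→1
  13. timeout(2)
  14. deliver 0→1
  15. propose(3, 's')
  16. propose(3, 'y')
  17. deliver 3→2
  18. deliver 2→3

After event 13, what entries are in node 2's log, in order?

[1] timeout(1) → N1(cand b5 [-])
[2] deliver 1→3 → N3(foll b5 [-])
[3] deliver 3→1 → ∅
[4] deliver 1→2 → N2(foll b5 [-])
[5] deliver 2→1 → N1(lead b5 [-])
[6] propose(1,'p') → ∅
[7] deliver 1→3 → N3(foll b5 [p])
[8] deliver 3→1 → ∅
[9] deliver 1→0 → N0(foll b5 [-])
[10] deliver 0→1 → ∅
[11] deliver 1→2 → N2(foll b5 [p])
[12] deliver 2→1 → N1(lead b5 [p])
[13] timeout(2) → N2(cand b10 [p])

p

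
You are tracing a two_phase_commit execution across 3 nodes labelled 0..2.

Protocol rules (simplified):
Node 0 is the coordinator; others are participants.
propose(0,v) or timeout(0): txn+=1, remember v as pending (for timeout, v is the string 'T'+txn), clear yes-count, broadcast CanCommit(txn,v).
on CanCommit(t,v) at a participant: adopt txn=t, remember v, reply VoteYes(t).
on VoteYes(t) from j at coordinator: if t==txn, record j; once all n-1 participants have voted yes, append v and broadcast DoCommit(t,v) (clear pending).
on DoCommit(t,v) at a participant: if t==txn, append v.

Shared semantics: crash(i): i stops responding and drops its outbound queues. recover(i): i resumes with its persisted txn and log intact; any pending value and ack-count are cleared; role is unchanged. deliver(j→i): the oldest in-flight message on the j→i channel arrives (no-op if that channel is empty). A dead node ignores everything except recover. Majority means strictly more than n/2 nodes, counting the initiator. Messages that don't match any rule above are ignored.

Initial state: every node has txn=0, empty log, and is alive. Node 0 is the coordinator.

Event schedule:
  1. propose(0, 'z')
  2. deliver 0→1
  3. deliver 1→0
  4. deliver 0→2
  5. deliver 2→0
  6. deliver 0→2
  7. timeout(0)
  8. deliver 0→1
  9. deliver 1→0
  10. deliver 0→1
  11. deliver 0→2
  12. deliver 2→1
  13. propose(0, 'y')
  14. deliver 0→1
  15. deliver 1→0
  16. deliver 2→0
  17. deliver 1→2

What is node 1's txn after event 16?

1. propose(0,'z'):  <0:coor t1 ->
2. deliver 0→1:  <1:part t1 ->
3. deliver 1→0:  nop
4. deliver 0→2:  <2:part t1 ->
5. deliver 2→0:  <0:coor t1 z>
6. deliver 0→2:  <2:part t1 z>
7. timeout(0):  <0:coor t2 z>
8. deliver 0→1:  <1:part t1 z>
9. deliver 1→0:  nop
10. deliver 0→1:  <1:part t2 z>
11. deliver 0→2:  <2:part t2 z>
12. deliver 2→1:  nop
13. propose(0,'y'):  <0:coor t3 z>
14. deliver 0→1:  <1:part t3 z>
15. deliver 1→0:  nop
16. deliver 2→0:  nop

3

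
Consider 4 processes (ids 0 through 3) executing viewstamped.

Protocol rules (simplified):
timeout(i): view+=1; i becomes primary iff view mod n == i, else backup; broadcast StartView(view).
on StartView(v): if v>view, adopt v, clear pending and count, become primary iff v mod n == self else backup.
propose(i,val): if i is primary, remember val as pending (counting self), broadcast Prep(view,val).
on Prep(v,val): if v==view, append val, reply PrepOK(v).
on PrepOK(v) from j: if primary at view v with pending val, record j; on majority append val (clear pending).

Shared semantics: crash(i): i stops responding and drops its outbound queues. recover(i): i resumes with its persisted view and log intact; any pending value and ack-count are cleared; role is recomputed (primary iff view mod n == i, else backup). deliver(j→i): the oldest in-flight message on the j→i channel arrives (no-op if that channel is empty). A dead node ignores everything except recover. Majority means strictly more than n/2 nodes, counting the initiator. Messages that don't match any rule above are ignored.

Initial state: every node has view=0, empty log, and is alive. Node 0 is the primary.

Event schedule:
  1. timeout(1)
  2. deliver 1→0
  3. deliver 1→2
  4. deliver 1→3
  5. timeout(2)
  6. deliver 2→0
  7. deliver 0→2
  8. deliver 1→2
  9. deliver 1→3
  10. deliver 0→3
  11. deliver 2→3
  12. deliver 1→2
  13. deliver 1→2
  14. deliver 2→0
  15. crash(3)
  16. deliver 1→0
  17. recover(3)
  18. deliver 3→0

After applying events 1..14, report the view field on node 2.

e1 timeout(1): 1[prim,v=1,-]
e2 deliver 1→0: 0[back,v=1,-]
e3 deliver 1→2: 2[back,v=1,-]
e4 deliver 1→3: 3[back,v=1,-]
e5 timeout(2): 2[prim,v=2,-]
e6 deliver 2→0: 0[back,v=2,-]
e7 deliver 0→2: ·
e8 deliver 1→2: ·
e9 deliver 1→3: ·
e10 deliver 0→3: ·
e11 deliver 2→3: 3[back,v=2,-]
e12 deliver 1→2: ·
e13 deliver 1→2: ·
e14 deliver 2→0: ·

2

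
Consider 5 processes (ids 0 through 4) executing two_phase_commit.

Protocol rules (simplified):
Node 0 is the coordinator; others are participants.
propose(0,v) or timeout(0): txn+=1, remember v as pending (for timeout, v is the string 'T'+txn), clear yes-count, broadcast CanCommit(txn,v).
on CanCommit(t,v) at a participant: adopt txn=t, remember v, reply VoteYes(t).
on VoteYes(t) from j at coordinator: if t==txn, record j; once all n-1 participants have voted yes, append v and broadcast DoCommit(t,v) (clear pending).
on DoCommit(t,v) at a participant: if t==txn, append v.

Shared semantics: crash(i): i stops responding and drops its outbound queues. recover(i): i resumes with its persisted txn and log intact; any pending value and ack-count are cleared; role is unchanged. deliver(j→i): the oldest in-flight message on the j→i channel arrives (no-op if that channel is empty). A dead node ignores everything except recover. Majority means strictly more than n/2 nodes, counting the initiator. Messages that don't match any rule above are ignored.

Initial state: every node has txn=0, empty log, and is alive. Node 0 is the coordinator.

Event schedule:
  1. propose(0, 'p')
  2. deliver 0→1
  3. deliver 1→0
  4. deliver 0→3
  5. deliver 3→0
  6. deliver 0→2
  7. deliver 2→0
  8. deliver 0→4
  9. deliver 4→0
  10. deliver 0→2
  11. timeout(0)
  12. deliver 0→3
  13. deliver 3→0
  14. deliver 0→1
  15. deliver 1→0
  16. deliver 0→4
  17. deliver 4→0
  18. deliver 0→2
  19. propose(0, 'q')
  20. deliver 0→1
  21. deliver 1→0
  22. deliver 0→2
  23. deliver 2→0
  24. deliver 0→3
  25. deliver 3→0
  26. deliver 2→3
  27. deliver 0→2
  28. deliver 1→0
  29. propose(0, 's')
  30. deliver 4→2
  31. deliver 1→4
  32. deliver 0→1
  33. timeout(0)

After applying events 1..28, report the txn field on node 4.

1

after 1 — propose(0,'p'): n0:coor/t1/[-]
after 2 — deliver 0→1: n1:part/t1/[-]
after 3 — deliver 1→0: ·
after 4 — deliver 0→3: n3:part/t1/[-]
after 5 — deliver 3→0: ·
after 6 — deliver 0→2: n2:part/t1/[-]
after 7 — deliver 2→0: ·
after 8 — deliver 0→4: n4:part/t1/[-]
after 9 — deliver 4→0: n0:coor/t1/[p]
after 10 — deliver 0→2: n2:part/t1/[p]
after 11 — timeout(0): n0:coor/t2/[p]
after 12 — deliver 0→3: n3:part/t1/[p]
after 13 — deliver 3→0: ·
after 14 — deliver 0→1: n1:part/t1/[p]
after 15 — deliver 1→0: ·
after 16 — deliver 0→4: n4:part/t1/[p]
after 17 — deliver 4→0: ·
after 18 — deliver 0→2: n2:part/t2/[p]
after 19 — propose(0,'q'): n0:coor/t3/[p]
after 20 — deliver 0→1: n1:part/t2/[p]
after 21 — deliver 1→0: ·
after 22 — deliver 0→2: n2:part/t3/[p]
after 23 — deliver 2→0: ·
after 24 — deliver 0→3: n3:part/t2/[p]
after 25 — deliver 3→0: ·
after 26 — deliver 2→3: ·
after 27 — deliver 0→2: ·
after 28 — deliver 1→0: ·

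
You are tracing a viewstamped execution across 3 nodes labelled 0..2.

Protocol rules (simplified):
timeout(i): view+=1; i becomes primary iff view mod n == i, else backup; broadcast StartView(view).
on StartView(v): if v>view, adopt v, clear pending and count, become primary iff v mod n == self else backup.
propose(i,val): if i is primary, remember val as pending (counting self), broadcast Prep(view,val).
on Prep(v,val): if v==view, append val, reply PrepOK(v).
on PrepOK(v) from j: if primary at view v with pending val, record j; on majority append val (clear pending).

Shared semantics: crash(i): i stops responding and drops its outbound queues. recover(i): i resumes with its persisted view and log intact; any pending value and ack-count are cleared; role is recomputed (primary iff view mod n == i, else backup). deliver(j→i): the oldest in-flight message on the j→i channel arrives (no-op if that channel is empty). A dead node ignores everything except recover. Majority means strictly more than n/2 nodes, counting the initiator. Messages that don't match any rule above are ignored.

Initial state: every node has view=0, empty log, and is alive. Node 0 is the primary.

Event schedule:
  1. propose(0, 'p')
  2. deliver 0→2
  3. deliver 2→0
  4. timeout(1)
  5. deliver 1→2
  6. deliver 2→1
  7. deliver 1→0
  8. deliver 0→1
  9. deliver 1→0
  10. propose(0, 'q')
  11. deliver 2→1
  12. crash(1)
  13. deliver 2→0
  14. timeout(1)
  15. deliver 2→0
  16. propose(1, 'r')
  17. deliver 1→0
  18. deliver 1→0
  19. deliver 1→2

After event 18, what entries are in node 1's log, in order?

empty

[1] propose(0,'p') → ∅
[2] deliver 0→2 → N2(back v0 [p])
[3] deliver 2→0 → N0(prim v0 [p])
[4] timeout(1) → N1(prim v1 [-])
[5] deliver 1→2 → N2(back v1 [p])
[6] deliver 2→1 → ∅
[7] deliver 1→0 → N0(back v1 [p])
[8] deliver 0→1 → ∅
[9] deliver 1→0 → ∅
[10] propose(0,'q') → ∅
[11] deliver 2→1 → ∅
[12] crash(1) → N1(✗prim v1 [-])
[13] deliver 2→0 → ∅
[14] timeout(1) → ∅
[15] deliver 2→0 → ∅
[16] propose(1,'r') → ∅
[17] deliver 1→0 → ∅
[18] deliver 1→0 → ∅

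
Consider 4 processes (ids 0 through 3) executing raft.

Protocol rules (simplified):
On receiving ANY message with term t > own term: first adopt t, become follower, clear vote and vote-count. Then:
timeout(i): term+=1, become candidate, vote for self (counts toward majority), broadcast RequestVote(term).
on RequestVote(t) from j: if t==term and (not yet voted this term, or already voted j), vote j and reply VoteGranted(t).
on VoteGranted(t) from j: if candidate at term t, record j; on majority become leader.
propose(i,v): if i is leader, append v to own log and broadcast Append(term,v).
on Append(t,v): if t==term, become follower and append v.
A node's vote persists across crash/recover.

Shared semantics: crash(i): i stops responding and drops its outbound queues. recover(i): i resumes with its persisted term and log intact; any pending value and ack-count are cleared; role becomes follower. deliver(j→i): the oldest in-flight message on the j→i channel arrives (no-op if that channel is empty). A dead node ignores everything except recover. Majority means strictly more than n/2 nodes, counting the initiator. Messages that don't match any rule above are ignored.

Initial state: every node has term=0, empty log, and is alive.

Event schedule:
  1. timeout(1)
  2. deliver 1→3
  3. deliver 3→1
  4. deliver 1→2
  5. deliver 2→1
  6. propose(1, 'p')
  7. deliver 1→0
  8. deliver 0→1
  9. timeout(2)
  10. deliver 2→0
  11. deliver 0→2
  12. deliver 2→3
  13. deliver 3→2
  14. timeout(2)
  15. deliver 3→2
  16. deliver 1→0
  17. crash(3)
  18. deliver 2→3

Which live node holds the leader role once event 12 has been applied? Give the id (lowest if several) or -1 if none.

e1 timeout(1): 1[cand,t=1,-]
e2 deliver 1→3: 3[foll,t=1,-]
e3 deliver 3→1: ·
e4 deliver 1→2: 2[foll,t=1,-]
e5 deliver 2→1: 1[lead,t=1,-]
e6 propose(1,'p'): 1[lead,t=1,p]
e7 deliver 1→0: 0[foll,t=1,-]
e8 deliver 0→1: ·
e9 timeout(2): 2[cand,t=2,-]
e10 deliver 2→0: 0[foll,t=2,-]
e11 deliver 0→2: ·
e12 deliver 2→3: 3[foll,t=2,-]

1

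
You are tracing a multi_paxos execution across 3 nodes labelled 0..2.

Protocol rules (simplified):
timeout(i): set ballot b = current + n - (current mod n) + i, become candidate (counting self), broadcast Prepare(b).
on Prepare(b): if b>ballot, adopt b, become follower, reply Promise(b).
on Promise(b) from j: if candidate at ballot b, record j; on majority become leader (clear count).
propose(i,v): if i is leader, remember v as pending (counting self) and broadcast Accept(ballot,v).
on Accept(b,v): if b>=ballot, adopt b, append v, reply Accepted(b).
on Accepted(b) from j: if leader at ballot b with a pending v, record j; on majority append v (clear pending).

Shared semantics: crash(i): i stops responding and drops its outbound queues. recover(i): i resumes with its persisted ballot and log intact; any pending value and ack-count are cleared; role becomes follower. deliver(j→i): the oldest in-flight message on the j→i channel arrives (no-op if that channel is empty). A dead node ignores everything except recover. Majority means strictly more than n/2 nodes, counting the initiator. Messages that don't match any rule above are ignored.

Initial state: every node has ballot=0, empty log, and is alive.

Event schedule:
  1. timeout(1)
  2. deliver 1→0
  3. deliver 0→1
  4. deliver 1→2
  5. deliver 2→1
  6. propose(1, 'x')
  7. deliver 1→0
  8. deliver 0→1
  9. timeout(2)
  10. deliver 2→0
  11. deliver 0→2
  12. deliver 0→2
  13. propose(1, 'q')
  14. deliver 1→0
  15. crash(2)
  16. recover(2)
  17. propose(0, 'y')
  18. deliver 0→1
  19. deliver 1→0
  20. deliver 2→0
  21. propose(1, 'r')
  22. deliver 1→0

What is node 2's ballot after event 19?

8

e1 timeout(1): 1[cand,b=4,-]
e2 deliver 1→0: 0[foll,b=4,-]
e3 deliver 0→1: 1[lead,b=4,-]
e4 deliver 1→2: 2[foll,b=4,-]
e5 deliver 2→1: ·
e6 propose(1,'x'): ·
e7 deliver 1→0: 0[foll,b=4,x]
e8 deliver 0→1: 1[lead,b=4,x]
e9 timeout(2): 2[cand,b=8,-]
e10 deliver 2→0: 0[foll,b=8,x]
e11 deliver 0→2: 2[lead,b=8,-]
e12 deliver 0→2: ·
e13 propose(1,'q'): ·
e14 deliver 1→0: ·
e15 crash(2): 2[✗lead,b=8,-]
e16 recover(2): 2[foll,b=8,-]
e17 propose(0,'y'): ·
e18 deliver 0→1: ·
e19 deliver 1→0: ·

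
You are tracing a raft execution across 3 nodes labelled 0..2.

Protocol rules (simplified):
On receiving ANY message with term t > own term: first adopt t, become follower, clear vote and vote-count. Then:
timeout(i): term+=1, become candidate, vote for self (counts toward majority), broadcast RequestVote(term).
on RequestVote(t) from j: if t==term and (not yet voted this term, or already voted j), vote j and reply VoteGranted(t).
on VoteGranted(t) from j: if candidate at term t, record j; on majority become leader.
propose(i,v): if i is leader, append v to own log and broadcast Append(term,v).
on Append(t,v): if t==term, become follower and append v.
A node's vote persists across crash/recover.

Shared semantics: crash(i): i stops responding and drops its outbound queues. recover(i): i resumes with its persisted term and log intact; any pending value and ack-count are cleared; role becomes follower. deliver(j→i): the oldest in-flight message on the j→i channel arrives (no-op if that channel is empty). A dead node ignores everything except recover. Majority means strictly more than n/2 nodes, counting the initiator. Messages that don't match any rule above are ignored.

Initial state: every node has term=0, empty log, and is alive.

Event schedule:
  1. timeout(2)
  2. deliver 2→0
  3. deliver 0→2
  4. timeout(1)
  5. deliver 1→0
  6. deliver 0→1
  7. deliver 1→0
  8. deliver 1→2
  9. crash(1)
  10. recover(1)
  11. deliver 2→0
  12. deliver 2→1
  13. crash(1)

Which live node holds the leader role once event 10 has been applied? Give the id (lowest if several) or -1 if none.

2

[1] timeout(2) → N2(cand t1 [-])
[2] deliver 2→0 → N0(foll t1 [-])
[3] deliver 0→2 → N2(lead t1 [-])
[4] timeout(1) → N1(cand t1 [-])
[5] deliver 1→0 → ∅
[6] deliver 0→1 → ∅
[7] deliver 1→0 → ∅
[8] deliver 1→2 → ∅
[9] crash(1) → N1(✗cand t1 [-])
[10] recover(1) → N1(foll t1 [-])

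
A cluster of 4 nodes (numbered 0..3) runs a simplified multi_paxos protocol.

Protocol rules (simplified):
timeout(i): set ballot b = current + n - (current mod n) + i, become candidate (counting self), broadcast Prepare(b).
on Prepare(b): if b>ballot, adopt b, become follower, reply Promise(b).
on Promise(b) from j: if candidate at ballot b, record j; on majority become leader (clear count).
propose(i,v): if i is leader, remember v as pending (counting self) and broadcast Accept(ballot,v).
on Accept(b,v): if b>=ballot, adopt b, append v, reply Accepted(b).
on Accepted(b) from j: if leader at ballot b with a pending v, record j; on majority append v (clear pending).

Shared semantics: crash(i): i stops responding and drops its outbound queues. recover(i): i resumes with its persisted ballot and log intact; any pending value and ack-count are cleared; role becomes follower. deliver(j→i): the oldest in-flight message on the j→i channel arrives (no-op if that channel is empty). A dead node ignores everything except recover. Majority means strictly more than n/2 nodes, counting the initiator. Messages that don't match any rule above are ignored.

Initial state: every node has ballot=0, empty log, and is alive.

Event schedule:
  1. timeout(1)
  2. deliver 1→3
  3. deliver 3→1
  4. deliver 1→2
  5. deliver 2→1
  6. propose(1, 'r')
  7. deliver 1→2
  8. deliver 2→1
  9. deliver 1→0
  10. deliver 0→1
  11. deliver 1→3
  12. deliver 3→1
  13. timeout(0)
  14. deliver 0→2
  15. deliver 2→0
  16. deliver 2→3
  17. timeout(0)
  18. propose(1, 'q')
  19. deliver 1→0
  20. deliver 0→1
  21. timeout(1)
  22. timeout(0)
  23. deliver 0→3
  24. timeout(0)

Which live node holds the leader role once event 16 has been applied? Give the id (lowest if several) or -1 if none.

1

1. timeout(1):  <1:cand b5 ->
2. deliver 1→3:  <3:foll b5 ->
3. deliver 3→1:  nop
4. deliver 1→2:  <2:foll b5 ->
5. deliver 2→1:  <1:lead b5 ->
6. propose(1,'r'):  nop
7. deliver 1→2:  <2:foll b5 r>
8. deliver 2→1:  nop
9. deliver 1→0:  <0:foll b5 ->
10. deliver 0→1:  nop
11. deliver 1→3:  <3:foll b5 r>
12. deliver 3→1:  <1:lead b5 r>
13. timeout(0):  <0:cand b8 ->
14. deliver 0→2:  <2:foll b8 r>
15. deliver 2→0:  nop
16. deliver 2→3:  nop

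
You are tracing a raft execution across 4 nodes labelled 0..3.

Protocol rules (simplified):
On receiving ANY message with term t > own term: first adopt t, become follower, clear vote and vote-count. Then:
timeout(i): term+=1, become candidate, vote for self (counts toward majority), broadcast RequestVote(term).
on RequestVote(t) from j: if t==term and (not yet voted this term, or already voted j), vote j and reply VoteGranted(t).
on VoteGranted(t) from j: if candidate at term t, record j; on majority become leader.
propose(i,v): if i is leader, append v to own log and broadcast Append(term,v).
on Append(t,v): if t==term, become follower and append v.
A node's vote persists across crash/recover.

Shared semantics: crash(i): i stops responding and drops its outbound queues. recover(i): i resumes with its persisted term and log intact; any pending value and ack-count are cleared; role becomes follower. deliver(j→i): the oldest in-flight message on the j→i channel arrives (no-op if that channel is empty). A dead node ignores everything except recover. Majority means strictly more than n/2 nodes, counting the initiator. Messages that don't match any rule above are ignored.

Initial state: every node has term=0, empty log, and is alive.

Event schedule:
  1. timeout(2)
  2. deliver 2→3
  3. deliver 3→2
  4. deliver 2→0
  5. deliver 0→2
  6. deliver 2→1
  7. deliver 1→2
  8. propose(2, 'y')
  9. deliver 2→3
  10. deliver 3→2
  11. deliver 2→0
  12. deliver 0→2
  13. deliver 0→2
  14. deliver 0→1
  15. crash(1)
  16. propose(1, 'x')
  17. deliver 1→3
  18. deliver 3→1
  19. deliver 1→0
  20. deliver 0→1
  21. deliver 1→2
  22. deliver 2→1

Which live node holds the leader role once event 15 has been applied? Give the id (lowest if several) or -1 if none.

2

1. timeout(2):  <2:cand t1 ->
2. deliver 2→3:  <3:foll t1 ->
3. deliver 3→2:  nop
4. deliver 2→0:  <0:foll t1 ->
5. deliver 0→2:  <2:lead t1 ->
6. deliver 2→1:  <1:foll t1 ->
7. deliver 1→2:  nop
8. propose(2,'y'):  <2:lead t1 y>
9. deliver 2→3:  <3:foll t1 y>
10. deliver 3→2:  nop
11. deliver 2→0:  <0:foll t1 y>
12. deliver 0→2:  nop
13. deliver 0→2:  nop
14. deliver 0→1:  nop
15. crash(1):  <1:✗foll t1 ->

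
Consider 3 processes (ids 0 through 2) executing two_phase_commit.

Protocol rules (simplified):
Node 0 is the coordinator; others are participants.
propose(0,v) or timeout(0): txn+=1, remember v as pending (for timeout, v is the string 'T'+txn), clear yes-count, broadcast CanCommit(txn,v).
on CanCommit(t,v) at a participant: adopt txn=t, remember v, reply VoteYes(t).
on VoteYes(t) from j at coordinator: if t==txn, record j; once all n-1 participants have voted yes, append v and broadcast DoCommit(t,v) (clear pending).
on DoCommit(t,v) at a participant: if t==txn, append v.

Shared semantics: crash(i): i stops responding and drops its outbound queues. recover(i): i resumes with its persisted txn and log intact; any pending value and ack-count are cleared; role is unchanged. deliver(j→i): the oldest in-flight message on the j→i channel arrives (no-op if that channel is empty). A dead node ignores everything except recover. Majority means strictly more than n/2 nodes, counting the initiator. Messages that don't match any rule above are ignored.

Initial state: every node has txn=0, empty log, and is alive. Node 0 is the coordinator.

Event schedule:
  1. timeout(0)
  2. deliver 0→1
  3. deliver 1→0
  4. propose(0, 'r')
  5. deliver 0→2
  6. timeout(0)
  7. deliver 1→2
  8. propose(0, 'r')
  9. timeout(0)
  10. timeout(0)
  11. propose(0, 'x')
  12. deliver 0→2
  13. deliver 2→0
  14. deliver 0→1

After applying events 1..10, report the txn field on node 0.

1. timeout(0):  <0:coor t1 ->
2. deliver 0→1:  <1:part t1 ->
3. deliver 1→0:  nop
4. propose(0,'r'):  <0:coor t2 ->
5. deliver 0→2:  <2:part t1 ->
6. timeout(0):  <0:coor t3 ->
7. deliver 1→2:  nop
8. propose(0,'r'):  <0:coor t4 ->
9. timeout(0):  <0:coor t5 ->
10. timeout(0):  <0:coor t6 ->

6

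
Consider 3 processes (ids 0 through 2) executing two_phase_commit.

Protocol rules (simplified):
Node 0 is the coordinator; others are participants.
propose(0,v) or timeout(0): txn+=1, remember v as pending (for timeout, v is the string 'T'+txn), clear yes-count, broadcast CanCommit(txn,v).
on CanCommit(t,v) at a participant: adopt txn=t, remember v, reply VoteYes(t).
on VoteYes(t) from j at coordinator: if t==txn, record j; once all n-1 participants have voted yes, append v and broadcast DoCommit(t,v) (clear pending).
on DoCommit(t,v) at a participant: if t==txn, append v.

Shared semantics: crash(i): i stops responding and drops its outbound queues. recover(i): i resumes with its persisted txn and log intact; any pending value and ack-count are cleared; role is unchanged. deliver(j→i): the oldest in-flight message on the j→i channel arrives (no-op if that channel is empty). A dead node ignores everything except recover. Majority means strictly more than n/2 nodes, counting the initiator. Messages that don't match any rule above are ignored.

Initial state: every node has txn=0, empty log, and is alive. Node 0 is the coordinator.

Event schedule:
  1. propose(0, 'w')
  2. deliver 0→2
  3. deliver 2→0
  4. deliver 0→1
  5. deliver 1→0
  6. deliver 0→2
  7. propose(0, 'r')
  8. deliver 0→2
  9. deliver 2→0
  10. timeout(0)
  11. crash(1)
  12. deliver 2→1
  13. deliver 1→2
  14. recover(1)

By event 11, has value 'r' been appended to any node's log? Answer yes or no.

no

1. propose(0,'w'):  <0:coor t1 ->
2. deliver 0→2:  <2:part t1 ->
3. deliver 2→0:  nop
4. deliver 0→1:  <1:part t1 ->
5. deliver 1→0:  <0:coor t1 w>
6. deliver 0→2:  <2:part t1 w>
7. propose(0,'r'):  <0:coor t2 w>
8. deliver 0→2:  <2:part t2 w>
9. deliver 2→0:  nop
10. timeout(0):  <0:coor t3 w>
11. crash(1):  <1:✗part t1 ->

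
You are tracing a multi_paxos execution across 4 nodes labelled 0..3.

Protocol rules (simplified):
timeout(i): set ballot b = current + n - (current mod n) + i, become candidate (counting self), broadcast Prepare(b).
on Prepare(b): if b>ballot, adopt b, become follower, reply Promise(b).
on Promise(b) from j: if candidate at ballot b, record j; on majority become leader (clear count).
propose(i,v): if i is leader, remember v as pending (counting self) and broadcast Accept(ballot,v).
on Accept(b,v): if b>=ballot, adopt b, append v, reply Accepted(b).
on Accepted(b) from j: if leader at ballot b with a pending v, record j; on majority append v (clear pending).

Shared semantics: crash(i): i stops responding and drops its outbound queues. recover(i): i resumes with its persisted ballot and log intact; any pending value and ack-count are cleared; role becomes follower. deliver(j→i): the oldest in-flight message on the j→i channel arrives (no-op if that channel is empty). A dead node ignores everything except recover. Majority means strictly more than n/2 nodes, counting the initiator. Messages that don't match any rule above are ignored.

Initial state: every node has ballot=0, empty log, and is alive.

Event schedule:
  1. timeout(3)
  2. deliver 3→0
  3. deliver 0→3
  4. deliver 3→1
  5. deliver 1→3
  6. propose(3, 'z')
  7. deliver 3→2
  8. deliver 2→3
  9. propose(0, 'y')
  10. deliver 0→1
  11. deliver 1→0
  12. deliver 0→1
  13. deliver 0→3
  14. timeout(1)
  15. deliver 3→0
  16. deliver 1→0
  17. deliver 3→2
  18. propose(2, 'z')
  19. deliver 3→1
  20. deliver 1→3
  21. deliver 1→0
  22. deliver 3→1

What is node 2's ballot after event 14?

e1 timeout(3): 3[cand,b=7,-]
e2 deliver 3→0: 0[foll,b=7,-]
e3 deliver 0→3: ·
e4 deliver 3→1: 1[foll,b=7,-]
e5 deliver 1→3: 3[lead,b=7,-]
e6 propose(3,'z'): ·
e7 deliver 3→2: 2[foll,b=7,-]
e8 deliver 2→3: ·
e9 propose(0,'y'): ·
e10 deliver 0→1: ·
e11 deliver 1→0: ·
e12 deliver 0→1: ·
e13 deliver 0→3: ·
e14 timeout(1): 1[cand,b=9,-]

7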